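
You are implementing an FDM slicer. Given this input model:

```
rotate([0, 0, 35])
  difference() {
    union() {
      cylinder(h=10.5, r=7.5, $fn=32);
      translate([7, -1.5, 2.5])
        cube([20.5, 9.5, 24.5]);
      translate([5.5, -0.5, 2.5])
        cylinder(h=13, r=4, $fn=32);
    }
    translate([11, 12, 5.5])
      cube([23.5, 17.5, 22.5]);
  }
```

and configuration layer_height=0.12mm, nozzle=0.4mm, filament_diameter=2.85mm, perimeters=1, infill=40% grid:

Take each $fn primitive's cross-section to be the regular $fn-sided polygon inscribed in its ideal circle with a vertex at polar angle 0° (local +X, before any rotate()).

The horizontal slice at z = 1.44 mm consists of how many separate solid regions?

At z = 1.44 mm: the cylinder: section is a regular 32-gon, circumradius r=7.5; the cube at (7, -1.5) is not intersected at this z (z outside [2.5, 27]); the cylinder at (5.5, -0.5) does not reach this height (z outside [2.5, 15.5]); Combining (union): only the r=7.5 cylinder is present, so the union is just that shape — 1 connected region; the cube at (11, 12) is not intersected at this z (z outside [5.5, 28]); Subtracting the remaining from the first: none of the subtracted shapes is present at this height, so that combined region is unchanged — 1 connected region; (whole slice rotated 35° about Z — lengths, areas and connectivity unchanged). The result has 1 disconnected region.

1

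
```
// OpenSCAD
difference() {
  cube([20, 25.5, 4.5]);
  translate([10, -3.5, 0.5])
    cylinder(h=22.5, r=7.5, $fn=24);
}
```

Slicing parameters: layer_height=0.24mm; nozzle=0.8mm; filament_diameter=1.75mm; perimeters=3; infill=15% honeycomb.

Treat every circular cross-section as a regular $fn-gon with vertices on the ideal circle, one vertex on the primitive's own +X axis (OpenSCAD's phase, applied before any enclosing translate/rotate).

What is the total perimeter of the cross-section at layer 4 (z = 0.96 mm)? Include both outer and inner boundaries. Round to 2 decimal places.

At z = 0.96 mm: the cube (footprint 20×25.5) is included at this height (perimeter 91.00 mm); the r=7.5 cylinder at (10, -3.5) contributes a regular 24-gon of circumradius 7.5 (perimeter = 2·24·7.500·sin(180°/24) = 46.99 mm); After the difference (first − rest): starting from the 20×25.5 cube, the r=7.5 cylinder at (10, -3.5) partially overlaps it — only the 37.15 mm² overlap (of its 174.70 mm²) is removed, clipping the outline — boundary = 94.01 mm. Overall, the cross-section is a single solid region. Total boundary length (outer) = 94.01 mm.

94.01 mm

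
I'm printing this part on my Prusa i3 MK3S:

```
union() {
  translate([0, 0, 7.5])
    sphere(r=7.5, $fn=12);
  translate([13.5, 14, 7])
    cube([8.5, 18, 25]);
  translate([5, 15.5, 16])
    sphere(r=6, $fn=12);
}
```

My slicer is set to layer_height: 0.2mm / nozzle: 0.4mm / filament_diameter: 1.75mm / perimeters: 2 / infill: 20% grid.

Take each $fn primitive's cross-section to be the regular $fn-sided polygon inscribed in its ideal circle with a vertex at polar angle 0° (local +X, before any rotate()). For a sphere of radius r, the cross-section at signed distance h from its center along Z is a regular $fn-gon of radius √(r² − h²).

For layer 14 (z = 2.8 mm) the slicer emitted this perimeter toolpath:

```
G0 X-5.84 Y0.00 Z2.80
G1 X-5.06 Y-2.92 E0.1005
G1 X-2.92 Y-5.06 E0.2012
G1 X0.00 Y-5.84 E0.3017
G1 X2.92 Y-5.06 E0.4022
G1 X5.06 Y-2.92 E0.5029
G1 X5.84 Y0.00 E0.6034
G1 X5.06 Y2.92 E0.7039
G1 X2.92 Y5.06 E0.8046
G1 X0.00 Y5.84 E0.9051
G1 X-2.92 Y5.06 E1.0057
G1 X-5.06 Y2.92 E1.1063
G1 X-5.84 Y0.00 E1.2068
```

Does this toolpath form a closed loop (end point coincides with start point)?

Start point (G0): (-5.84, 0.00). End point (last G1): the path returns to the start — closed.

yes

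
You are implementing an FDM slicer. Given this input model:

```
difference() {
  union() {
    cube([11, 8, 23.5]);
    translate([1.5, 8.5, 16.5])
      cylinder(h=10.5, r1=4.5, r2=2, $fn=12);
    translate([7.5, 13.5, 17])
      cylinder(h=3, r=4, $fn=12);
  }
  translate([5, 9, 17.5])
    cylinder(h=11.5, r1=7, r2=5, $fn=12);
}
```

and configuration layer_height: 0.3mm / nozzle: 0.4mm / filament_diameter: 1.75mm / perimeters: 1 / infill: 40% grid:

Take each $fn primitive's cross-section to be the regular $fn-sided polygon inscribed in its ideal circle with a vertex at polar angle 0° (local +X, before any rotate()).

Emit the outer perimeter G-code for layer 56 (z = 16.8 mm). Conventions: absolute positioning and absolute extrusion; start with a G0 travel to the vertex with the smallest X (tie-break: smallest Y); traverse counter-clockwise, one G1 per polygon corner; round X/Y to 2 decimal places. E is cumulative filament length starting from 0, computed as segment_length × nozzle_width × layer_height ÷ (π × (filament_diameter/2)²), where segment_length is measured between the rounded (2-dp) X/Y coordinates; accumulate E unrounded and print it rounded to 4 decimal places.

At z = 16.8 mm: the cube (footprint 11×8) is included at this height; the cone at (1.5, 8.5) contributes a regular 12-gon of circumradius 4.429 (interpolated between r1=4.5 and r2=2 at t=0.029); the cylinder at (7.5, 13.5) is not intersected at this z (z outside [17, 20]); Merging all regions: the regions partially overlap (shared area 18.12 mm²), so overlapping operands fuse into one piece — 1 connected region; the cone at (5, 9) is not intersected at this z (z outside [17.5, 29]); Taking the first minus the rest: none of the subtracted shapes is present at this height, so the result so far is unchanged — 1 connected region. The outline is a single polygon with 14 vertices. Extrusion per mm of travel: 0.4 × 0.3 / (π × 0.875²) = 0.049890. Accumulating E over each segment gives final E = 2.4090.

G0 X-2.93 Y8.50 Z16.80
G1 X-2.34 Y6.29 E0.1141
G1 X-0.71 Y4.66 E0.2291
G1 X0.00 Y4.47 E0.2658
G1 X0.00 Y0.00 E0.4888
G1 X11.00 Y0.00 E1.0376
G1 X11.00 Y8.00 E1.4367
G1 X5.79 Y8.00 E1.6966
G1 X5.93 Y8.50 E1.7225
G1 X5.34 Y10.71 E1.8367
G1 X3.71 Y12.34 E1.9517
G1 X1.50 Y12.93 E2.0658
G1 X-0.71 Y12.34 E2.1799
G1 X-2.34 Y10.71 E2.2949
G1 X-2.93 Y8.50 E2.4090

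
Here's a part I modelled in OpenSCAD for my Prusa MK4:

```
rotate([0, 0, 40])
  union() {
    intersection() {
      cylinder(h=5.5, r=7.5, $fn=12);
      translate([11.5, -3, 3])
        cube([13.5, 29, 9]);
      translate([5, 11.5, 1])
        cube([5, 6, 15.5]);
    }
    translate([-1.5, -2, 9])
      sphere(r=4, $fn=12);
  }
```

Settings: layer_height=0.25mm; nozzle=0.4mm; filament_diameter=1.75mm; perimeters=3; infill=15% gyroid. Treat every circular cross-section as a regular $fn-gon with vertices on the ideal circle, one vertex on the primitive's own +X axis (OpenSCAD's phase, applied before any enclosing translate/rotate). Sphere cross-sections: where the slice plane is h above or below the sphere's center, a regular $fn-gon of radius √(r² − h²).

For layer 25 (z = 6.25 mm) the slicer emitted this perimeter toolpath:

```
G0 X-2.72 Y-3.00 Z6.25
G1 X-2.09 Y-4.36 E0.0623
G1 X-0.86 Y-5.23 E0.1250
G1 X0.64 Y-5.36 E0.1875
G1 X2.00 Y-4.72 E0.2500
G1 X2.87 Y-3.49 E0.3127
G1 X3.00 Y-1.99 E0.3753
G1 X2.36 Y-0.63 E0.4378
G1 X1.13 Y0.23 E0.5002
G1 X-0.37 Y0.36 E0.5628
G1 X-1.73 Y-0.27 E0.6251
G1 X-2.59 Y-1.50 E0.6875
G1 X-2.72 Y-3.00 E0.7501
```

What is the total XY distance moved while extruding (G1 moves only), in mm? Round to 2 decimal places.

Sum the Euclidean lengths of each G1 segment: total = 18.04 mm.

18.04 mm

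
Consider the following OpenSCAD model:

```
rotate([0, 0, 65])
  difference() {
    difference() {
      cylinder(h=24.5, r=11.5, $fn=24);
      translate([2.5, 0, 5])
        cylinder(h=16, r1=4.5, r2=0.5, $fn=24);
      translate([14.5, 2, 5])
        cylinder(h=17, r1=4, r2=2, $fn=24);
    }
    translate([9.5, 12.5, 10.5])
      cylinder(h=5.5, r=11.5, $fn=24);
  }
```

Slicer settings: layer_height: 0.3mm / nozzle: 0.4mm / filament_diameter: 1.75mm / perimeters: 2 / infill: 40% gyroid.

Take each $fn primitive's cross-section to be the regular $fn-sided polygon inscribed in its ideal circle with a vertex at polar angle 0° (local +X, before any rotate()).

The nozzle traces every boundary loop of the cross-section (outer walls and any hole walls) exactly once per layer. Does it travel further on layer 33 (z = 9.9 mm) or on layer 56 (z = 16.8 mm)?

Layer 33 (z = 9.9): the r=11.5 cylinder contributes a regular 24-gon of circumradius 11.5 (perimeter = 2·24·11.500·sin(180°/24) = 72.05 mm); the cone at (2.5, 0) (r1=4.5→r2=0.5) has section circumradius 3.275 here — a regular 24-gon (perimeter = 2·24·3.275·sin(180°/24) = 20.52 mm); the cone at (14.5, 2): at t=0.288 of its height the radius interpolates to r₁+(r₂−r₁)t = 3.424, giving a regular 24-gon of that circumradius (perimeter = 2·24·3.424·sin(180°/24) = 21.45 mm); After the difference (first − rest): starting from the r=11.5 cylinder, the cone at (2.5, 0) lies wholly inside it (removes its full 33.31 mm² and its 20.52 mm outline becomes a hole wall); the cone at (14.5, 2) partially overlaps it — only the 0.24 mm² overlap (of its 36.40 mm²) is removed, clipping the outline — boundary (outer + 1 inner loop) = 92.61 mm; the cylinder at (9.5, 12.5) is not intersected at this z (z outside [10.5, 16]); Taking the first minus the rest: none of the subtracted shapes is present at this height, so that combined region is unchanged — boundary (outer + 1 inner loop) = 92.61 mm; (whole slice rotated 65° about Z — lengths, areas and connectivity unchanged). So its perimeter = 92.61 mm. Layer 56 (z = 16.8): the r=11.5 cylinder gives a regular 24-gon of circumradius 11.5 (constant along its height) (perimeter = 2·24·11.500·sin(180°/24) = 72.05 mm); the cone at (2.5, 0) (r1=4.5→r2=0.5) has section circumradius 1.550 here — a regular 24-gon (perimeter = 2·24·1.550·sin(180°/24) = 9.71 mm); the cone at (14.5, 2) (r1=4→r2=2) has section circumradius 2.612 here — a regular 24-gon (perimeter = 2·24·2.612·sin(180°/24) = 16.36 mm); Subtracting the remaining from the first: starting from the r=11.5 cylinder, the cone at (2.5, 0) lies wholly inside it (removes its full 7.46 mm² and its 9.71 mm outline becomes a hole wall); the cone at (14.5, 2) misses the remaining region (no effect) — boundary (outer + 1 inner loop) = 81.76 mm; the cylinder at (9.5, 12.5) does not reach this height (z outside [10.5, 16]); Taking the first minus the rest: none of the subtracted shapes is present at this height, so that combined region is unchanged — boundary (outer + 1 inner loop) = 81.76 mm; (rotated 65° about Z; rotation is an isometry so areas/perimeters/island counts are preserved). So its perimeter = 81.76 mm. Layer 33 is larger (92.61 vs 81.76 mm).

layer 33 (z = 9.9 mm)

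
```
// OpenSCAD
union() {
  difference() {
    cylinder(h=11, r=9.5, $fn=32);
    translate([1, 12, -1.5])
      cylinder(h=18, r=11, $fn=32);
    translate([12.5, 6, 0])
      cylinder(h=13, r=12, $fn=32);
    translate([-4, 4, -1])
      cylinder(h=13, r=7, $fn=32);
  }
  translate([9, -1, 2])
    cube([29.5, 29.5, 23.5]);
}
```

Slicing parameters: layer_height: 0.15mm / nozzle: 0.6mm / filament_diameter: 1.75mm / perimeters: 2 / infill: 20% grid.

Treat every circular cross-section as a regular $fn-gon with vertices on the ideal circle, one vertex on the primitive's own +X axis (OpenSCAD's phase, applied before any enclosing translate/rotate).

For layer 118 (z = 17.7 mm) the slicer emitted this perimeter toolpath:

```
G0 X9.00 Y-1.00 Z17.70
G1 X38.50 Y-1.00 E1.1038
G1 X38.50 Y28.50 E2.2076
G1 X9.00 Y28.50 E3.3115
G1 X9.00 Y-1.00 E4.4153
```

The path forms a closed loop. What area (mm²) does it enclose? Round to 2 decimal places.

Apply the shoelace formula to the sequence of (X, Y) vertices; enclosed area = 870.25 mm².

870.25 mm²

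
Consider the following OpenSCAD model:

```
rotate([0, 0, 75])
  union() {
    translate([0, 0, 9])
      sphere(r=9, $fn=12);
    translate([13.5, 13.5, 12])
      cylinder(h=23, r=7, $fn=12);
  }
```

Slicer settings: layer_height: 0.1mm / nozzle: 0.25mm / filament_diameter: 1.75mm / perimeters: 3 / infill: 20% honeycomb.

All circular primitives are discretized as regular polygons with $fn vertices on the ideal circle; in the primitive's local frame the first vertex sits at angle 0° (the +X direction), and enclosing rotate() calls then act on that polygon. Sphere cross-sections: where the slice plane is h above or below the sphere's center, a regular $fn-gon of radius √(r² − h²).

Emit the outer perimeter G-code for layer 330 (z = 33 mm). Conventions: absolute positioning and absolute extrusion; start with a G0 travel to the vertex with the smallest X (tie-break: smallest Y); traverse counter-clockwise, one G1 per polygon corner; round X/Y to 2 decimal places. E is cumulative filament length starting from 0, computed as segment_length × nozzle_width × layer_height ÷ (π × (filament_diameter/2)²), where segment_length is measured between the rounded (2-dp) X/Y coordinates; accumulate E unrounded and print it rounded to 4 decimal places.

G0 X-16.31 Y14.72 Z33.00
G1 X-14.50 Y11.58 E0.0377
G1 X-11.36 Y9.77 E0.0753
G1 X-7.73 Y9.77 E0.1131
G1 X-4.60 Y11.58 E0.1507
G1 X-2.78 Y14.72 E0.1884
G1 X-2.78 Y18.35 E0.2261
G1 X-4.60 Y21.48 E0.2637
G1 X-7.73 Y23.30 E0.3014
G1 X-11.36 Y23.30 E0.3391
G1 X-14.50 Y21.48 E0.3768
G1 X-16.31 Y18.35 E0.4144
G1 X-16.31 Y14.72 E0.4521

At z = 33 mm: the sphere is not intersected at this z (|z−center|=24.000 > r=9); the r=7 cylinder at (13.5, 13.5) contributes a regular 12-gon of circumradius 7; Merging all regions: only the r=7 cylinder at (13.5, 13.5) is present, so the union is just that shape — 1 connected region; (whole slice rotated 75° about Z — lengths, areas and connectivity unchanged). The outline is a single polygon with 12 vertices. Extrusion per mm of travel: 0.25 × 0.1 / (π × 0.875²) = 0.010394. Accumulating E over each segment gives final E = 0.4521.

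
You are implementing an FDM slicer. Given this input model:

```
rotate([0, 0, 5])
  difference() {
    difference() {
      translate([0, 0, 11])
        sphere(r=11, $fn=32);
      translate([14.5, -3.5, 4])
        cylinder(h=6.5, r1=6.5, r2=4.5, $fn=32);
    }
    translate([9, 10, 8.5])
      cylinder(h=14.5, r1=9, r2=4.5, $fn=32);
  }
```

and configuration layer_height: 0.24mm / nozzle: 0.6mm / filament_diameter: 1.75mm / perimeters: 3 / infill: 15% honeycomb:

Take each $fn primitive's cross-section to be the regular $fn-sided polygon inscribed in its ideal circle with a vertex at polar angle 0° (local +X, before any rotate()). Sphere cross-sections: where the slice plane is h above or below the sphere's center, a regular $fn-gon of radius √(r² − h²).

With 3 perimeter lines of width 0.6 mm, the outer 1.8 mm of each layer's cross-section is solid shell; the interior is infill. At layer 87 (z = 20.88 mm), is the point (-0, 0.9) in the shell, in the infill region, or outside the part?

At z = 20.88 mm: the r=11 sphere contributes a regular 32-gon of circumradius √(11²−9.88²) = 4.836; the cone at (14.5, -3.5) is absent (z outside [4, 10.5]); After the difference (first − rest): none of the subtracted shapes is present at this height, so the r=11 sphere is unchanged — 1 connected region; the cone at (9, 10) (r1=9→r2=4.5) has section circumradius 5.158 here — a regular 32-gon; Taking the first minus the rest: starting from the result so far, the cone at (9, 10) misses the remaining region (no effect) — 1 connected region; (rotated 5° about Z; rotation is an isometry so areas/perimeters/island counts are preserved). Overall, the cross-section is a single solid region. Undo the 5° rotation: the query point maps to (0.078, 0.897) in the un-rotated model frame. The nearest boundary edge runs (0.00, 4.84)→(0.94, 4.74); distance from the point to it = 3.91 mm. The point is inside the cross-section and 3.91 mm from the nearest boundary — more than the 1.8 mm shell width (3 × 0.6), so it's in the infill interior.

infill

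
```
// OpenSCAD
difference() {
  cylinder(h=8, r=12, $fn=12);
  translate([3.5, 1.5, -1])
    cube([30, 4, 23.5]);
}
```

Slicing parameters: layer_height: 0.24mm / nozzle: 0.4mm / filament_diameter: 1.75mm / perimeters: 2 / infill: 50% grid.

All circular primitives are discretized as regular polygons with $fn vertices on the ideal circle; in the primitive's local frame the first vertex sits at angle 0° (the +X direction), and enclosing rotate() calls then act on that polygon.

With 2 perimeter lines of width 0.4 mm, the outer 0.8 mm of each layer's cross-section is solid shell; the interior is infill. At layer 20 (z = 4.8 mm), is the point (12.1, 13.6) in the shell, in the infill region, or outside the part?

outside

At z = 4.8 mm: the r=12 cylinder contributes a regular 12-gon of circumradius 12; the 30×4 cube at (3.5, 1.5) contributes its full rectangle; After the difference (first − rest): starting from the r=12 cylinder, the 30×4 cube at (3.5, 1.5) partially overlaps it — only the 30.25 mm² overlap (of its 120.00 mm²) is removed, clipping the outline — 1 connected region. Overall, the cross-section is a single solid region. The nearest boundary edge runs (6.00, 10.39)→(10.39, 6.00); distance from the point to it = 6.58 mm. The point is not inside any of the regions above, so it lies outside the cross-section (6.58 mm from the nearest boundary).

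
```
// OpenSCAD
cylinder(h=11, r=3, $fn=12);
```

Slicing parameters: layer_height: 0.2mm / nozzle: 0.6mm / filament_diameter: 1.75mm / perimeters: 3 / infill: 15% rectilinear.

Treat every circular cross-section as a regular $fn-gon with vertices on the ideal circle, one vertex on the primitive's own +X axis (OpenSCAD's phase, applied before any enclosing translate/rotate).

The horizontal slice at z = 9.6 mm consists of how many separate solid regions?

1

At z = 9.6 mm: the r=3 cylinder gives a regular 12-gon of circumradius 3 (constant along its height). The result has 1 disconnected region.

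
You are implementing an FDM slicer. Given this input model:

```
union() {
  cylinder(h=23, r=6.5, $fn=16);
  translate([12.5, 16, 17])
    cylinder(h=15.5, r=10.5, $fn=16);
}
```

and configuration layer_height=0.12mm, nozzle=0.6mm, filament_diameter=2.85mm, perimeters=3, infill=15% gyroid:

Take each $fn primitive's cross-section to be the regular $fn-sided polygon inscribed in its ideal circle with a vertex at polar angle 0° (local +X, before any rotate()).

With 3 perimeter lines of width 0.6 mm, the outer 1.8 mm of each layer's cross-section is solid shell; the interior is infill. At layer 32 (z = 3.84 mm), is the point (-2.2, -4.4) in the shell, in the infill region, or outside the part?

At z = 3.84 mm: the cylinder: section is a regular 16-gon, circumradius r=6.5; the cylinder at (12.5, 16) does not reach this height (z outside [17, 32.5]); Taking the union: only the r=6.5 cylinder is present, so the union is just that shape — 1 connected region. Overall, the cross-section is a single solid region. The nearest boundary edge runs (-4.60, -4.60)→(-2.49, -6.01); distance from the point to it = 1.49 mm. The point is inside the cross-section, 1.49 mm from the nearest boundary — within the 1.8 mm shell band (3 × 0.6).

shell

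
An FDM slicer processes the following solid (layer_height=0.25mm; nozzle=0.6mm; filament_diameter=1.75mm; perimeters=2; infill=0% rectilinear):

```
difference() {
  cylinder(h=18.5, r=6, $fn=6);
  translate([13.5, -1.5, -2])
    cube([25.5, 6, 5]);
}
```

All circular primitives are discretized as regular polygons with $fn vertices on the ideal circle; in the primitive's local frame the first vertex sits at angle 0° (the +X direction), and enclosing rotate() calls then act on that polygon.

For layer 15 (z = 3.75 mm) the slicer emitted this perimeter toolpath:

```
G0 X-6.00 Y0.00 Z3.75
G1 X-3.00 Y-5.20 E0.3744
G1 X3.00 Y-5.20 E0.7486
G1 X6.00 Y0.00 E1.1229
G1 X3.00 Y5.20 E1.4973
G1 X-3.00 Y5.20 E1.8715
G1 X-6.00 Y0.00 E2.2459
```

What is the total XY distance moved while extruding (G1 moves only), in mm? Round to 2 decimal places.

36.01 mm

Sum the Euclidean lengths of each G1 segment: total = 36.01 mm.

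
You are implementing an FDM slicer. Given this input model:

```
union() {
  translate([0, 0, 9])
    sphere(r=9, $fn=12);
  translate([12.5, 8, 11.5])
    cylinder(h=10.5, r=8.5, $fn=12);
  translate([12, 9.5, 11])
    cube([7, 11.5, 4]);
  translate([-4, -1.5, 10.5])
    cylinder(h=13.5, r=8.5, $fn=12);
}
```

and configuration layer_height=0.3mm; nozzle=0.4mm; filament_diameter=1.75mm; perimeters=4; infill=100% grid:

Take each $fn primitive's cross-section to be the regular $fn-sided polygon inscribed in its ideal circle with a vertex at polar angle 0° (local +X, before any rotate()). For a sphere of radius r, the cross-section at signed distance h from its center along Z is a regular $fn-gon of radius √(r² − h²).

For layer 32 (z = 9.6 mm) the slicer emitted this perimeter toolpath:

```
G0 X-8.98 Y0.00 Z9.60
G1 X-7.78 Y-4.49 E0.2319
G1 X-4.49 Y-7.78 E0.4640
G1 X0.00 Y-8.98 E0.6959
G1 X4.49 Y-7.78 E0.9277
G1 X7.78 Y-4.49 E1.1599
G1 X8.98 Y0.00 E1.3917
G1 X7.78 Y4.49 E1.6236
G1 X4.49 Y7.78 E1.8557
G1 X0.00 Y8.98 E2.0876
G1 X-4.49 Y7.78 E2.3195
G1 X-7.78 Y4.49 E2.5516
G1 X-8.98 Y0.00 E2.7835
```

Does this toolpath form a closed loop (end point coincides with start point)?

yes

Start point (G0): (-8.98, 0.00). End point (last G1): the path returns to the start — closed.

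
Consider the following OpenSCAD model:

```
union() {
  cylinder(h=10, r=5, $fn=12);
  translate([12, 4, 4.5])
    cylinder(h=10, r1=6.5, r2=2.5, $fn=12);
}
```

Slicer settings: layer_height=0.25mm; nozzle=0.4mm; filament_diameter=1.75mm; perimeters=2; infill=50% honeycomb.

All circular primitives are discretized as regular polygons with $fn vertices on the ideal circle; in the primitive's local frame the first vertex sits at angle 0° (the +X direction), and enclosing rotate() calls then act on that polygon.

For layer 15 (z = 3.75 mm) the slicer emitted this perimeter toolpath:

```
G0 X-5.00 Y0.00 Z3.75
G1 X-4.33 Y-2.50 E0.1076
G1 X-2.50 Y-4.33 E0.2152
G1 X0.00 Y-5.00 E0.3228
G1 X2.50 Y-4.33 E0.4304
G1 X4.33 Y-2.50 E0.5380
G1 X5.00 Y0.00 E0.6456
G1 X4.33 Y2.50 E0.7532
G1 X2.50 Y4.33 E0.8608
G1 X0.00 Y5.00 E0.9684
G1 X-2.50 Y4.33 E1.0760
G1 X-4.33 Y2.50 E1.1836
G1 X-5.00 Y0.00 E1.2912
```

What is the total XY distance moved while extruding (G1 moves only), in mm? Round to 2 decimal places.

31.06 mm

Sum the Euclidean lengths of each G1 segment: total = 31.06 mm.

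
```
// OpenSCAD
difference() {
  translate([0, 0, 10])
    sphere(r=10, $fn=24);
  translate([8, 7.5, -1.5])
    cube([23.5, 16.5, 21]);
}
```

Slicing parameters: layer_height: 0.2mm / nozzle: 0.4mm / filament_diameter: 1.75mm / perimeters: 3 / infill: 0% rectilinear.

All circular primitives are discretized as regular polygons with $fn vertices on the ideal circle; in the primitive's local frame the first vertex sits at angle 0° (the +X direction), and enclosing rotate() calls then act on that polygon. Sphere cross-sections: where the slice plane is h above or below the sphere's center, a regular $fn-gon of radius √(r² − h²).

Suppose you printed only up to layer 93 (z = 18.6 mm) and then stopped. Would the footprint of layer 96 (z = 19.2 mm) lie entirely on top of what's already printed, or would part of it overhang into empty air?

Compare the two slices. At z = 18.6: the sphere: section is a regular 24-gon, circumradius = √(r²−h²) = √(10²−8.6²) = 5.103 (area = (24/2)·5.103²·sin(360°/24) = 80.88 mm²); the cube at (8, 7.5) (footprint 23.5×16.5) is included at this height (area 387.75 mm²); After the difference (first − rest): starting from the r=10 sphere (80.88 mm²), the 23.5×16.5 cube at (8, 7.5) misses the remaining region (no effect) — area = 80.88 mm². At z = 19.2: the sphere: section is a regular 24-gon, circumradius = √(r²−h²) = √(10²−9.2²) = 3.919 (area = (24/2)·3.919²·sin(360°/24) = 47.71 mm²); the cube at (8, 7.5) (footprint 23.5×16.5) is included at this height (area 387.75 mm²); After the difference (first − rest): starting from the r=10 sphere (47.71 mm²), the 23.5×16.5 cube at (8, 7.5) misses the remaining region (no effect) — area = 47.71 mm². Checking containment: the cross-section at z = 19.2 is a subset of the cross-section at z = 18.6.

entirely on top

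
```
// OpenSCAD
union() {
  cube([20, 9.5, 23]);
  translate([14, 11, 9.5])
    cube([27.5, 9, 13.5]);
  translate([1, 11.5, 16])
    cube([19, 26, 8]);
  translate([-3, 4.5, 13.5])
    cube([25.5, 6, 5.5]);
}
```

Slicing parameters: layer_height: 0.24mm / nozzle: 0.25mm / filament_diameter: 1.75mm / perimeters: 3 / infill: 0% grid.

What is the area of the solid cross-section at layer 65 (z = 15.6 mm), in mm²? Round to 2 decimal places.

At z = 15.6 mm: the cube is present — its section is the full 20×9.5 rectangle (area 190.00 mm²); the cube at (14, 11) (footprint 27.5×9) is included at this height (area 247.50 mm²); the cube at (1, 11.5) does not reach this height (z outside [16, 24]); the cube at (-3, 4.5) (footprint 25.5×6) is included at this height (area 153.00 mm²); Combining (union): the regions partially overlap — summed areas 590.50 mm² minus the doubly-counted overlap 100.00 mm² gives 490.50 mm² — area = 490.50 mm². Overall, the cross-section has 2 separate islands. Net area = 490.50 mm².

490.50 mm²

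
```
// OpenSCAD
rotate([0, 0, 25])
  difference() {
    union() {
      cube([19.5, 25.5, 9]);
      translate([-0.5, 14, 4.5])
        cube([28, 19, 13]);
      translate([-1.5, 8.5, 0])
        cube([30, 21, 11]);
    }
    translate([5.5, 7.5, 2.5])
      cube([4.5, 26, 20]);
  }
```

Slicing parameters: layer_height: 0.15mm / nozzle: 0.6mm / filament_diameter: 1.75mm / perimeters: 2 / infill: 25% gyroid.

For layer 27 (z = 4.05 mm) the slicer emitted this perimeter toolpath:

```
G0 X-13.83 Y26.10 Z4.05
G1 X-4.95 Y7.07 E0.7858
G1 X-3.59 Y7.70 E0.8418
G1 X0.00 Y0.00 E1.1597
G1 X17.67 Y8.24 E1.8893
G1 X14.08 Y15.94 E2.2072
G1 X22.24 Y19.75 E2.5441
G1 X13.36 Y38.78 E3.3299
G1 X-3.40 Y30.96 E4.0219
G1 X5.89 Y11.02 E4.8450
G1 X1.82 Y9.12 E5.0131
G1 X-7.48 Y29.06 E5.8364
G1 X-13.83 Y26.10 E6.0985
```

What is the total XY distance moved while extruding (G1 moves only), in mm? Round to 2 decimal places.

Sum the Euclidean lengths of each G1 segment: total = 162.98 mm.

162.98 mm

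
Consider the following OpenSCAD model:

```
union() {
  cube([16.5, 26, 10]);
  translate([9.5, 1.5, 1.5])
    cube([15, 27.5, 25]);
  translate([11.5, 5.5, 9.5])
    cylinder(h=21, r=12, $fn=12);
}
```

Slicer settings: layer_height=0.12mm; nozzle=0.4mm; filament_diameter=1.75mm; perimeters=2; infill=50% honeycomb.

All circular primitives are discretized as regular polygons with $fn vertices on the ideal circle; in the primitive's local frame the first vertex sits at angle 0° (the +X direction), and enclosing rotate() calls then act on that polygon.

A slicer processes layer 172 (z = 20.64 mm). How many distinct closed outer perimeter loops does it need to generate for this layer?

1

At z = 20.64 mm: the cube is absent (z outside [0, 10]); the cube at (9.5, 1.5) (footprint 15×27.5) is included at this height; the cylinder at (11.5, 5.5): section is a regular 12-gon, circumradius r=12; Combining (union): the regions partially overlap (shared area 185.32 mm²), so overlapping operands fuse into one piece — 1 connected region. The result has 1 disconnected region.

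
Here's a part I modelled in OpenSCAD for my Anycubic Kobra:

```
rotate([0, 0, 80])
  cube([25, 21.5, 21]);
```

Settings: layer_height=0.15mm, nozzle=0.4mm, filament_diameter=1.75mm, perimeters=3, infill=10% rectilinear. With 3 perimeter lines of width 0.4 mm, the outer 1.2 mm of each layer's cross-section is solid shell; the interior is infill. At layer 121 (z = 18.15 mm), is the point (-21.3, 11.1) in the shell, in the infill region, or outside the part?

At z = 18.15 mm: the cube is present — its section is the full 25×21.5 rectangle; (whole slice rotated 80° about Z — lengths, areas and connectivity unchanged). Overall, the cross-section is a single solid region. Undo the 80° rotation: the query point maps to (7.233, 22.904) in the un-rotated model frame. The nearest boundary edge runs (25.00, 21.50)→(0.00, 21.50); distance from the point to it = 1.40 mm. The point is not inside any of the regions above, so it lies outside the cross-section (1.40 mm from the nearest boundary).

outside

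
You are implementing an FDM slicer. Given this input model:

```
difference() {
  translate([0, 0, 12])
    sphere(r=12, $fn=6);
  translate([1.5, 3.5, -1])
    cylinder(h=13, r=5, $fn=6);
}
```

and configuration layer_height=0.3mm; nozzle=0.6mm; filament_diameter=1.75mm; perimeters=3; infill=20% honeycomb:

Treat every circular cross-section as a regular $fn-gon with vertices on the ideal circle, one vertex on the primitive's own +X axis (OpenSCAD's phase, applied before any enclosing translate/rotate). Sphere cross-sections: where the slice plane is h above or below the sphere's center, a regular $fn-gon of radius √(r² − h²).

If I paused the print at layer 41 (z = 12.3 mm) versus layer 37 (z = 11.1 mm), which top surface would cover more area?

Layer 41 (z = 12.3): the sphere: section is a regular 6-gon, circumradius = √(r²−h²) = √(12²−0.3²) = 11.996 (area = (6/2)·11.996²·sin(360°/6) = 373.89 mm²); the cylinder at (1.5, 3.5) is absent (z outside [-1, 12]); After the difference (first − rest): none of the subtracted shapes is present at this height, so the r=12 sphere is unchanged — area = 373.89 mm². So its area = 373.89 mm². Layer 37 (z = 11.1): the r=12 sphere contributes a regular 6-gon of circumradius √(12²−0.9²) = 11.966 (area = (6/2)·11.966²·sin(360°/6) = 372.02 mm²); the cylinder at (1.5, 3.5): section is a regular 6-gon, circumradius r=5 (area = (6/2)·5.000²·sin(360°/6) = 64.95 mm²); Subtracting the remaining from the first: starting from the r=12 sphere (372.02 mm²), the r=5 cylinder at (1.5, 3.5) lies wholly inside it (removes its full 64.95 mm² and its 30.00 mm outline becomes a hole wall) — area = 307.07 mm². So its area = 307.07 mm². Layer 41 is larger (373.89 vs 307.07 mm²).

layer 41 (z = 12.3 mm)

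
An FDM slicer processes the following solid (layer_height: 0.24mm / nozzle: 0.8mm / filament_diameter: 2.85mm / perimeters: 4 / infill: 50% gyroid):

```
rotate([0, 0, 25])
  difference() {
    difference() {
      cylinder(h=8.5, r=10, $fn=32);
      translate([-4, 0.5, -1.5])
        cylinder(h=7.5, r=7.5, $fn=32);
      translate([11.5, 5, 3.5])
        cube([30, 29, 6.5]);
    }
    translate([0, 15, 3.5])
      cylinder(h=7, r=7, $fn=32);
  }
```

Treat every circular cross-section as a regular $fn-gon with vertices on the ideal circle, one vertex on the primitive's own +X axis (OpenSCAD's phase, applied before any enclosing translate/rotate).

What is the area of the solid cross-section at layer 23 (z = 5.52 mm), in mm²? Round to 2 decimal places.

At z = 5.52 mm: the r=10 cylinder gives a regular 32-gon of circumradius 10 (constant along its height) (area = (32/2)·10.000²·sin(360°/32) = 312.14 mm²); the cylinder at (-4, 0.5): section is a regular 32-gon, circumradius r=7.5 (area = (32/2)·7.500²·sin(360°/32) = 175.58 mm²); the 30×29 cube at (11.5, 5) contributes its full rectangle (area 870.00 mm²); Taking the first minus the rest: starting from the r=10 cylinder (312.14 mm²), the r=7.5 cylinder at (-4, 0.5) partially overlaps it — only the 159.93 mm² overlap (of its 175.58 mm²) is removed, clipping the outline; the 30×29 cube at (11.5, 5) misses the remaining region (no effect) — area = 152.21 mm²; the r=7 cylinder at (0, 15) contributes a regular 32-gon of circumradius 7 (area = (32/2)·7.000²·sin(360°/32) = 152.95 mm²); Subtracting the remaining from the first: starting from the result so far (152.21 mm²), the r=7 cylinder at (0, 15) partially overlaps it — only the 10.16 mm² overlap (of its 152.95 mm²) is removed, clipping the outline — area = 142.05 mm²; (rotated 25° about Z; rotation is an isometry so areas/perimeters/island counts are preserved). Overall, the cross-section is a single solid region. Net area = 142.05 mm².

142.05 mm²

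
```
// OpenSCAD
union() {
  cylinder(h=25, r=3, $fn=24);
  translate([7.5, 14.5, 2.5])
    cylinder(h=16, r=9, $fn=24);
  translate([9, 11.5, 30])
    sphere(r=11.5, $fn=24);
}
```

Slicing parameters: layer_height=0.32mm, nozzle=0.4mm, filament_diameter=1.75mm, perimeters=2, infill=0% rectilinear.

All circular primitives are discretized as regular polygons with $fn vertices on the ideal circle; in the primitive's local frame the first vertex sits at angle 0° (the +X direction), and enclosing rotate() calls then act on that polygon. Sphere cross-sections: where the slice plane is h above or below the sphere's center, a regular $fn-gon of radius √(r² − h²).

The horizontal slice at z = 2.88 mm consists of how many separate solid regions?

At z = 2.88 mm: the r=3 cylinder gives a regular 24-gon of circumradius 3 (constant along its height); the cylinder at (7.5, 14.5): section is a regular 24-gon, circumradius r=9; the sphere at (9, 11.5) is absent (|z−center|=27.120 > r=11.5); Merging all regions: the 2 present regions are separate (no shared area or edge), so areas and boundary lengths simply add and each stays a separate island — 2 connected regions. The result has 2 disconnected regions.

2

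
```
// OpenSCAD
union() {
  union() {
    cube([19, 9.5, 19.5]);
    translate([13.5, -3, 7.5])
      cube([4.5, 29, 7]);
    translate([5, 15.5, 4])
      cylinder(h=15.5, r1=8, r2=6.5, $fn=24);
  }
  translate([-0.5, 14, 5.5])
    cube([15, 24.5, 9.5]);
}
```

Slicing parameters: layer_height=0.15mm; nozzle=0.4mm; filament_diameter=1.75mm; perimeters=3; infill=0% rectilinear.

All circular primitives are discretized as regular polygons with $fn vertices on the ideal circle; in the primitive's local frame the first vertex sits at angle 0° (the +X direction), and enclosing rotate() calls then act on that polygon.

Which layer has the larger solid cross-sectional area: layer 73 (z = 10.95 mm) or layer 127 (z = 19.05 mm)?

layer 73 (z = 10.95 mm)

Layer 73 (z = 10.95): the cube is present — its section is the full 19×9.5 rectangle (area 180.50 mm²); the 4.5×29 cube at (13.5, -3) contributes its full rectangle (area 130.50 mm²); the cone at (5, 15.5) (r1=8→r2=6.5) has section circumradius 7.327 here — a regular 24-gon (area = (24/2)·7.327²·sin(360°/24) = 166.76 mm²); Taking the union: the regions partially overlap — summed areas 477.76 mm² minus the doubly-counted overlap 49.98 mm² gives 427.77 mm² — area = 427.77 mm²; the cube at (-0.5, 14) is present — its section is the full 15×24.5 rectangle (area 367.50 mm²); Combining (union): the regions partially overlap — summed areas 795.27 mm² minus the doubly-counted overlap 108.63 mm² gives 686.64 mm² — area = 686.64 mm². So its area = 686.64 mm². Layer 127 (z = 19.05): the cube is present — its section is the full 19×9.5 rectangle (area 180.50 mm²); the cube at (13.5, -3) is absent (z outside [7.5, 14.5]); the cone at (5, 15.5): at t=0.971 of its height the radius interpolates to r₁+(r₂−r₁)t = 6.544, giving a regular 24-gon of that circumradius (area = (24/2)·6.544²·sin(360°/24) = 132.99 mm²); Combining (union): the regions partially overlap — summed areas 313.49 mm² minus the doubly-counted overlap 1.71 mm² gives 311.77 mm² — area = 311.77 mm²; the cube at (-0.5, 14) does not reach this height (z outside [5.5, 15]); Merging all regions: only the result so far is present, so the union is just that shape — area = 311.77 mm². So its area = 311.77 mm². Layer 73 is larger (686.64 vs 311.77 mm²).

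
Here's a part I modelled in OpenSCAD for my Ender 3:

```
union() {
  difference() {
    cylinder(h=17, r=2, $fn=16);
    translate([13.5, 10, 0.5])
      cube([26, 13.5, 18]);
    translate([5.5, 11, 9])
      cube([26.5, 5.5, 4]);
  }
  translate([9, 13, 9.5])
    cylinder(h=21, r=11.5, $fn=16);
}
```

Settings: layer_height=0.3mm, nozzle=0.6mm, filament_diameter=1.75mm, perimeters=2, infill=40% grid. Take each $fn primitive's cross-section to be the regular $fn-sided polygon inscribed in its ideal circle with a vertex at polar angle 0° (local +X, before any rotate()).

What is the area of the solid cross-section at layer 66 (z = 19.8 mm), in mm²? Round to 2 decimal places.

404.88 mm²

At z = 19.8 mm: the cylinder is absent (z outside [0, 17]); the cube at (13.5, 10) is absent (z outside [0.5, 18.5]); the cube at (5.5, 11) does not reach this height (z outside [9, 13]); Subtracting the remaining from the first: the first operand is absent here, so nothing remains; the r=11.5 cylinder at (9, 13) contributes a regular 16-gon of circumradius 11.5 (area = (16/2)·11.500²·sin(360°/16) = 404.88 mm²); Combining (union): only the r=11.5 cylinder at (9, 13) is present, so the union is just that shape — area = 404.88 mm². Overall, the cross-section is a single solid region. Net area = 404.88 mm².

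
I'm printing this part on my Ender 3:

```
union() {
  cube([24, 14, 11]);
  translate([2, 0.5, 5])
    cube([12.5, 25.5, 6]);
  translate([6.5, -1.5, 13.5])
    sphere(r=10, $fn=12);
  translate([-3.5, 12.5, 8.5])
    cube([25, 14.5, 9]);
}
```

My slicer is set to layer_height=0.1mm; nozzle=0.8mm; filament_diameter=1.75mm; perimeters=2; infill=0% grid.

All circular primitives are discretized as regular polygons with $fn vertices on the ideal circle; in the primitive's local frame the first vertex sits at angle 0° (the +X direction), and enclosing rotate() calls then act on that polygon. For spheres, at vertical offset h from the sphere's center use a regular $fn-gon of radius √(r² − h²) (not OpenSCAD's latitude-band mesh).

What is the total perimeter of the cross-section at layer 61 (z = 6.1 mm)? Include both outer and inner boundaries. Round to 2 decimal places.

At z = 6.1 mm: the cube (footprint 24×14) is included at this height (perimeter 76.00 mm); the cube at (2, 0.5) is present — its section is the full 12.5×25.5 rectangle (perimeter 76.00 mm); the r=10 sphere at (6.5, -1.5) slices to a regular 12-gon of circumradius 6.726 (√(r²−h²) with h=7.4 from center) (perimeter = 2·12·6.726·sin(180°/12) = 41.78 mm); the cube at (-3.5, 12.5) is not intersected at this z (z outside [8.5, 17.5]); Merging all regions: the regions partially overlap (shared area 217.03 mm²), so the edge portions inside another operand are dropped and the merged outline is re-measured after clipping — boundary = 111.35 mm. Overall, the cross-section is a single solid region. Total boundary length (outer) = 111.35 mm.

111.35 mm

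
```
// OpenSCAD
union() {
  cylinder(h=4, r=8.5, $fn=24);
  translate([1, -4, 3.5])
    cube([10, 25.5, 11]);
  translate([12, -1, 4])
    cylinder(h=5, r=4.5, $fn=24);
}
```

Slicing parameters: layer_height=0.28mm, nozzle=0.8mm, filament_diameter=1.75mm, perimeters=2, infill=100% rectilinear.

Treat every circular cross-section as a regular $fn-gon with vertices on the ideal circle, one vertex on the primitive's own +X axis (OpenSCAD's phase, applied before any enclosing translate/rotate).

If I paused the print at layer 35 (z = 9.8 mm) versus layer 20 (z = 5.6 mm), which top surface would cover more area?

Layer 35 (z = 9.8): the cylinder does not reach this height (z outside [0, 4]); the 10×25.5 cube at (1, -4) contributes its full rectangle (area 255.00 mm²); the cylinder at (12, -1) is absent (z outside [4, 9]); Merging all regions: only the 10×25.5 cube at (1, -4) is present, so the union is just that shape — area = 255.00 mm². So its area = 255.00 mm². Layer 20 (z = 5.6): the cylinder is not intersected at this z (z outside [0, 4]); the cube at (1, -4) is present — its section is the full 10×25.5 rectangle (area 255.00 mm²); the r=4.5 cylinder at (12, -1) contributes a regular 24-gon of circumradius 4.5 (area = (24/2)·4.500²·sin(360°/24) = 62.89 mm²); Taking the union: the regions partially overlap — summed areas 317.89 mm² minus the doubly-counted overlap 20.62 mm² gives 297.27 mm² — area = 297.27 mm². So its area = 297.27 mm². Layer 20 is larger (297.27 vs 255.00 mm²).

layer 20 (z = 5.6 mm)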